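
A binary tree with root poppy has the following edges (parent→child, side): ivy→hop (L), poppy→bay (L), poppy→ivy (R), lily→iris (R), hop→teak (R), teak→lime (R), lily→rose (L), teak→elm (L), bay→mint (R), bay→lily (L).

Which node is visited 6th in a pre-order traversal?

Pre-order visits the node, then its left subtree, then its right subtree.
Visit poppy.
At poppy: go left to bay.
  Visit bay.
  At bay: go left to lily.
    Visit lily.
    At lily: go left to rose.
      rose is a leaf — visit rose.
    At lily: go right to iris.
      iris is a leaf — visit iris.
  At bay: go right to mint.
    mint is a leaf — visit mint.
At poppy: go right to ivy.
  Visit ivy.
  At ivy: go left to hop.
    Visit hop.
    At hop: no left child.
    At hop: go right to teak.
      Visit teak.
      At teak: go left to elm.
        elm is a leaf — visit elm.
      At teak: go right to lime.
        lime is a leaf — visit lime.
  At ivy: no right child.
Full pre-order sequence: poppy, bay, lily, rose, iris, mint, ivy, hop, teak, elm, lime.

mint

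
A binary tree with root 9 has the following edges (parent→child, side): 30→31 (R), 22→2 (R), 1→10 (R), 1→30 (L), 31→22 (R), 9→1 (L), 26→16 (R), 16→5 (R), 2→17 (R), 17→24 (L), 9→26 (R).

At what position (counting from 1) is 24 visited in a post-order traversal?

Post-order visits the left subtree, then the right subtree, then the node.
At 9: go left to 1.
  At 1: go left to 30.
    At 30: no left child.
    At 30: go right to 31.
      At 31: no left child.
      At 31: go right to 22.
        At 22: no left child.
        At 22: go right to 2.
          At 2: no left child.
          At 2: go right to 17.
            At 17: go left to 24.
              24 is a leaf — visit 24.
            At 17: no right child.
            Visit 17.
          Visit 2.
        Visit 22.
      Visit 31.
    Visit 30.
  At 1: go right to 10.
    10 is a leaf — visit 10.
  Visit 1.
At 9: go right to 26.
  At 26: no left child.
  At 26: go right to 16.
    At 16: no left child.
    At 16: go right to 5.
      5 is a leaf — visit 5.
    Visit 16.
  Visit 26.
Visit 9.
Full post-order sequence: 24, 17, 2, 22, 31, 30, 10, 1, 5, 16, 26, 9.

1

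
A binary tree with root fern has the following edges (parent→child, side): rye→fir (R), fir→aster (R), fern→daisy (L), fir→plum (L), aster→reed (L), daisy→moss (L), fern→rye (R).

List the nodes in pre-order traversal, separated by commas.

Pre-order visits the node, then its left subtree, then its right subtree.
Visit fern.
At fern: go left to daisy.
  Visit daisy.
  At daisy: go left to moss.
    moss is a leaf — visit moss.
  At daisy: no right child.
At fern: go right to rye.
  Visit rye.
  At rye: no left child.
  At rye: go right to fir.
    Visit fir.
    At fir: go left to plum.
      plum is a leaf — visit plum.
    At fir: go right to aster.
      Visit aster.
      At aster: go left to reed.
        reed is a leaf — visit reed.
      At aster: no right child.

fern, daisy, moss, rye, fir, plum, aster, reed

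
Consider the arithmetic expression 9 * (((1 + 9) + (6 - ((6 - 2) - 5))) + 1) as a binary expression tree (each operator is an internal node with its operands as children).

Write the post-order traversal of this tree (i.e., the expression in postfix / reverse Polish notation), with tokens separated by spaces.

9 1 9 + 6 6 2 - 5 - - + 1 + *

Post-order on an expression tree gives postfix notation: for each operator, emit left operand, right operand, then the operator.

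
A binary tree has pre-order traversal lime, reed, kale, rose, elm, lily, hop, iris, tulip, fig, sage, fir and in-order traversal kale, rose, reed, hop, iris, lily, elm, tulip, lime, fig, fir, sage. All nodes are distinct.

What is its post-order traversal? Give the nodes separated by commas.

rose, kale, iris, hop, lily, tulip, elm, reed, fir, sage, fig, lime

The first element of pre-order is the root; it splits in-order into left and right subtrees.
Root lime: left subtree has 8 nodes {kale, rose, reed, hop, iris, lily, elm, tulip}, right has 3 {fig, fir, sage}.
  Root reed: left subtree has 2 nodes {kale, rose}, right has 5 {hop, iris, lily, elm, tulip}.
    Root kale: left subtree has 0 nodes { }, right has 1 {rose}.
    Root elm: left subtree has 3 nodes {hop, iris, lily}, right has 1 {tulip}.
      Root lily: left subtree has 2 nodes {hop, iris}, right has 0 { }.
        Root hop: left subtree has 0 nodes { }, right has 1 {iris}.
  Root fig: left subtree has 0 nodes { }, right has 2 {fir, sage}.
    Root sage: left subtree has 1 node {fir}, right has 0 { }.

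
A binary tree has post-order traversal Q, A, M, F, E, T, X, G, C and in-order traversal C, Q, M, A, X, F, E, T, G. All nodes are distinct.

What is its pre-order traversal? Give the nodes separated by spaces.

The last element of post-order is the root; it splits in-order into left and right subtrees.
Root C: left subtree has 0 nodes { }, right has 8 {Q, M, A, X, F, E, T, G}.
  Root G: left subtree has 7 nodes {Q, M, A, X, F, E, T}, right has 0 { }.
    Root X: left subtree has 3 nodes {Q, M, A}, right has 3 {F, E, T}.
      Root M: left subtree has 1 node {Q}, right has 1 {A}.
      Root T: left subtree has 2 nodes {F, E}, right has 0 { }.
        Root E: left subtree has 1 node {F}, right has 0 { }.

C G X M Q A T E F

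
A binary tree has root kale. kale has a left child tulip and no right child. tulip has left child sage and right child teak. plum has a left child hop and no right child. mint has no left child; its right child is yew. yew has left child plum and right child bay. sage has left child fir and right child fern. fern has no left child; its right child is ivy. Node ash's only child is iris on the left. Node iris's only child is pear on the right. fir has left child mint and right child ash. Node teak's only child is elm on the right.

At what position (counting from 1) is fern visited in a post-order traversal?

11

Post-order visits the left subtree, then the right subtree, then the node.
At kale: go left to tulip.
  At tulip: go left to sage.
    At sage: go left to fir.
      At fir: go left to mint.
        At mint: no left child.
        At mint: go right to yew.
          At yew: go left to plum.
            At plum: go left to hop.
              hop is a leaf — visit hop.
            At plum: no right child.
            Visit plum.
          At yew: go right to bay.
            bay is a leaf — visit bay.
          Visit yew.
        Visit mint.
      At fir: go right to ash.
        At ash: go left to iris.
          At iris: no left child.
          At iris: go right to pear.
            pear is a leaf — visit pear.
          Visit iris.
        At ash: no right child.
        Visit ash.
      Visit fir.
    At sage: go right to fern.
      At fern: no left child.
      At fern: go right to ivy.
        ivy is a leaf — visit ivy.
      Visit fern.
    Visit sage.
  At tulip: go right to teak.
    At teak: no left child.
    At teak: go right to elm.
      elm is a leaf — visit elm.
    Visit teak.
  Visit tulip.
At kale: no right child.
Visit kale.
Full post-order sequence: hop, plum, bay, yew, mint, pear, iris, ash, fir, ivy, fern, sage, elm, teak, tulip, kale.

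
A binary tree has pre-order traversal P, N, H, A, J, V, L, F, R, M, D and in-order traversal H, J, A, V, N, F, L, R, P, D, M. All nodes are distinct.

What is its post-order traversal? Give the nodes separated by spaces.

J V A H F R L N D M P

The first element of pre-order is the root; it splits in-order into left and right subtrees.
Root P: left subtree has 8 nodes {H, J, A, V, N, F, L, R}, right has 2 {D, M}.
  Root N: left subtree has 4 nodes {H, J, A, V}, right has 3 {F, L, R}.
    Root H: left subtree has 0 nodes { }, right has 3 {J, A, V}.
      Root A: left subtree has 1 node {J}, right has 1 {V}.
    Root L: left subtree has 1 node {F}, right has 1 {R}.
  Root M: left subtree has 1 node {D}, right has 0 { }.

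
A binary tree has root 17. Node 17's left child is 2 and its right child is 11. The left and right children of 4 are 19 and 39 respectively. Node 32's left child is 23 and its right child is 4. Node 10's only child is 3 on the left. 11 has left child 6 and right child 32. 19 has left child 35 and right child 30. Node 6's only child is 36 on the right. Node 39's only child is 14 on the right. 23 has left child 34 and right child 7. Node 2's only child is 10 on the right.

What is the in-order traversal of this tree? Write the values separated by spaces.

In-order visits the left subtree, then the node, then the right subtree.
At 17: go left to 2.
  At 2: no left child.
  Visit 2.
  At 2: go right to 10.
    At 10: go left to 3.
      3 is a leaf — visit 3.
    Visit 10.
    At 10: no right child.
Visit 17.
At 17: go right to 11.
  At 11: go left to 6.
    At 6: no left child.
    Visit 6.
    At 6: go right to 36.
      36 is a leaf — visit 36.
  Visit 11.
  At 11: go right to 32.
    At 32: go left to 23.
      At 23: go left to 34.
        34 is a leaf — visit 34.
      Visit 23.
      At 23: go right to 7.
        7 is a leaf — visit 7.
    Visit 32.
    At 32: go right to 4.
      At 4: go left to 19.
        At 19: go left to 35.
          35 is a leaf — visit 35.
        Visit 19.
        At 19: go right to 30.
          30 is a leaf — visit 30.
      Visit 4.
      At 4: go right to 39.
        At 39: no left child.
        Visit 39.
        At 39: go right to 14.
          14 is a leaf — visit 14.

2 3 10 17 6 36 11 34 23 7 32 35 19 30 4 39 14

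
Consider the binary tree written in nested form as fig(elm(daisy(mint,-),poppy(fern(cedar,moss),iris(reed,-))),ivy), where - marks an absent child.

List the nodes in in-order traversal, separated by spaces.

In-order visits the left subtree, then the node, then the right subtree.
At fig: go left to elm.
  At elm: go left to daisy.
    At daisy: go left to mint.
      mint is a leaf — visit mint.
    Visit daisy.
    At daisy: no right child.
  Visit elm.
  At elm: go right to poppy.
    At poppy: go left to fern.
      At fern: go left to cedar.
        cedar is a leaf — visit cedar.
      Visit fern.
      At fern: go right to moss.
        moss is a leaf — visit moss.
    Visit poppy.
    At poppy: go right to iris.
      At iris: go left to reed.
        reed is a leaf — visit reed.
      Visit iris.
      At iris: no right child.
Visit fig.
At fig: go right to ivy.
  ivy is a leaf — visit ivy.

mint daisy elm cedar fern moss poppy reed iris fig ivy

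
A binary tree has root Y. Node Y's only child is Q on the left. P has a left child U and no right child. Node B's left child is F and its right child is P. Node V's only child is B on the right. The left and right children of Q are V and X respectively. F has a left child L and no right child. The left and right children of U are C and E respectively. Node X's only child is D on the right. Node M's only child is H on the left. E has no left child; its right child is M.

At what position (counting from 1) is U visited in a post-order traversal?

Post-order visits the left subtree, then the right subtree, then the node.
At Y: go left to Q.
  At Q: go left to V.
    At V: no left child.
    At V: go right to B.
      At B: go left to F.
        At F: go left to L.
          L is a leaf — visit L.
        At F: no right child.
        Visit F.
      At B: go right to P.
        At P: go left to U.
          At U: go left to C.
            C is a leaf — visit C.
          At U: go right to E.
            At E: no left child.
            At E: go right to M.
              At M: go left to H.
                H is a leaf — visit H.
              At M: no right child.
              Visit M.
            Visit E.
          Visit U.
        At P: no right child.
        Visit P.
      Visit B.
    Visit V.
  At Q: go right to X.
    At X: no left child.
    At X: go right to D.
      D is a leaf — visit D.
    Visit X.
  Visit Q.
At Y: no right child.
Visit Y.
Full post-order sequence: L, F, C, H, M, E, U, P, B, V, D, X, Q, Y.

7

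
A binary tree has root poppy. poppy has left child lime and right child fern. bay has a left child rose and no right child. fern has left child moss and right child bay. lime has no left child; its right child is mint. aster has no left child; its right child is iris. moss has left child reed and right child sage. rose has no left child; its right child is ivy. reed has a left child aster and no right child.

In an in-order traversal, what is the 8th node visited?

In-order visits the left subtree, then the node, then the right subtree.
At poppy: go left to lime.
  At lime: no left child.
  Visit lime.
  At lime: go right to mint.
    mint is a leaf — visit mint.
Visit poppy.
At poppy: go right to fern.
  At fern: go left to moss.
    At moss: go left to reed.
      At reed: go left to aster.
        At aster: no left child.
        Visit aster.
        At aster: go right to iris.
          iris is a leaf — visit iris.
      Visit reed.
      At reed: no right child.
    Visit moss.
    At moss: go right to sage.
      sage is a leaf — visit sage.
  Visit fern.
  At fern: go right to bay.
    At bay: go left to rose.
      At rose: no left child.
      Visit rose.
      At rose: go right to ivy.
        ivy is a leaf — visit ivy.
    Visit bay.
    At bay: no right child.
Full in-order sequence: lime, mint, poppy, aster, iris, reed, moss, sage, fern, rose, ivy, bay.

sage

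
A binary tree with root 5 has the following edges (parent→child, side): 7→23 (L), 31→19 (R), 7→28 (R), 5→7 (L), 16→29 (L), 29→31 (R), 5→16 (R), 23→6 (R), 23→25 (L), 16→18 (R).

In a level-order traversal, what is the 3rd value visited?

Level-order visits nodes level by level from the root, left to right within each level.
Level 0: 5
Level 1: 7, 16
Level 2: 23, 28, 29, 18
Level 3: 25, 6, 31
Level 4: 19
Full level-order sequence: 5, 7, 16, 23, 28, 29, 18, 25, 6, 31, 19.

16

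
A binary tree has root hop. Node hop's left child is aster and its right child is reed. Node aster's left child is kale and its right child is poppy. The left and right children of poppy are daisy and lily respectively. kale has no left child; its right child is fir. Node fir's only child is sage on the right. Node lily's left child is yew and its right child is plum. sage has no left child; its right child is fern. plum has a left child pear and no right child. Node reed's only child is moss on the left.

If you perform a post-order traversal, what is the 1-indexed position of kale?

Post-order visits the left subtree, then the right subtree, then the node.
At hop: go left to aster.
  At aster: go left to kale.
    At kale: no left child.
    At kale: go right to fir.
      At fir: no left child.
      At fir: go right to sage.
        At sage: no left child.
        At sage: go right to fern.
          fern is a leaf — visit fern.
        Visit sage.
      Visit fir.
    Visit kale.
  At aster: go right to poppy.
    At poppy: go left to daisy.
      daisy is a leaf — visit daisy.
    At poppy: go right to lily.
      At lily: go left to yew.
        yew is a leaf — visit yew.
      At lily: go right to plum.
        At plum: go left to pear.
          pear is a leaf — visit pear.
        At plum: no right child.
        Visit plum.
      Visit lily.
    Visit poppy.
  Visit aster.
At hop: go right to reed.
  At reed: go left to moss.
    moss is a leaf — visit moss.
  At reed: no right child.
  Visit reed.
Visit hop.
Full post-order sequence: fern, sage, fir, kale, daisy, yew, pear, plum, lily, poppy, aster, moss, reed, hop.

4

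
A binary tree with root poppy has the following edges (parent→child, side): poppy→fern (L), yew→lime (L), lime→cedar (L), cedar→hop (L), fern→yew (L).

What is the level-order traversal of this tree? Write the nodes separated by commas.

Level-order visits nodes level by level from the root, left to right within each level.
Level 0: poppy
Level 1: fern
Level 2: yew
Level 3: lime
Level 4: cedar
Level 5: hop

poppy, fern, yew, lime, cedar, hop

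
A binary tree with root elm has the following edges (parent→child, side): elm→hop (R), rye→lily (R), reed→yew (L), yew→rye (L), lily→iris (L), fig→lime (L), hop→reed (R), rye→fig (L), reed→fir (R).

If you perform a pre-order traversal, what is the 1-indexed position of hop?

2

Pre-order visits the node, then its left subtree, then its right subtree.
Visit elm.
At elm: no left child.
At elm: go right to hop.
  Visit hop.
  At hop: no left child.
  At hop: go right to reed.
    Visit reed.
    At reed: go left to yew.
      Visit yew.
      At yew: go left to rye.
        Visit rye.
        At rye: go left to fig.
          Visit fig.
          At fig: go left to lime.
            lime is a leaf — visit lime.
          At fig: no right child.
        At rye: go right to lily.
          Visit lily.
          At lily: go left to iris.
            iris is a leaf — visit iris.
          At lily: no right child.
      At yew: no right child.
    At reed: go right to fir.
      fir is a leaf — visit fir.
Full pre-order sequence: elm, hop, reed, yew, rye, fig, lime, lily, iris, fir.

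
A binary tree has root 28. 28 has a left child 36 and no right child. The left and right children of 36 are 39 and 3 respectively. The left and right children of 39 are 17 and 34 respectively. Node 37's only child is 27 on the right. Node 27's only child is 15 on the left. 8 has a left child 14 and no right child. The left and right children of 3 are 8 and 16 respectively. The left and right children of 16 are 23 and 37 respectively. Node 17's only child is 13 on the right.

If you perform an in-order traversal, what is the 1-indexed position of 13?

In-order visits the left subtree, then the node, then the right subtree.
At 28: go left to 36.
  At 36: go left to 39.
    At 39: go left to 17.
      At 17: no left child.
      Visit 17.
      At 17: go right to 13.
        13 is a leaf — visit 13.
    Visit 39.
    At 39: go right to 34.
      34 is a leaf — visit 34.
  Visit 36.
  At 36: go right to 3.
    At 3: go left to 8.
      At 8: go left to 14.
        14 is a leaf — visit 14.
      Visit 8.
      At 8: no right child.
    Visit 3.
    At 3: go right to 16.
      At 16: go left to 23.
        23 is a leaf — visit 23.
      Visit 16.
      At 16: go right to 37.
        At 37: no left child.
        Visit 37.
        At 37: go right to 27.
          At 27: go left to 15.
            15 is a leaf — visit 15.
          Visit 27.
          At 27: no right child.
Visit 28.
At 28: no right child.
Full in-order sequence: 17, 13, 39, 34, 36, 14, 8, 3, 23, 16, 37, 15, 27, 28.

2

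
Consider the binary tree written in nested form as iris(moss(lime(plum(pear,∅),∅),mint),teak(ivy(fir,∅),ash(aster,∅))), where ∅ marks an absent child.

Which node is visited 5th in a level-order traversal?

Level-order visits nodes level by level from the root, left to right within each level.
Level 0: iris
Level 1: moss, teak
Level 2: lime, mint, ivy, ash
Level 3: plum, fir, aster
Level 4: pear
Full level-order sequence: iris, moss, teak, lime, mint, ivy, ash, plum, fir, aster, pear.

mint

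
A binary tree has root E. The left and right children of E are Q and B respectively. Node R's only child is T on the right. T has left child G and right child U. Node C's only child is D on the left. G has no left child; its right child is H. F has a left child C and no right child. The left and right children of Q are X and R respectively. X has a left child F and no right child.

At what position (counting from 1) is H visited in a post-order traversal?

Post-order visits the left subtree, then the right subtree, then the node.
At E: go left to Q.
  At Q: go left to X.
    At X: go left to F.
      At F: go left to C.
        At C: go left to D.
          D is a leaf — visit D.
        At C: no right child.
        Visit C.
      At F: no right child.
      Visit F.
    At X: no right child.
    Visit X.
  At Q: go right to R.
    At R: no left child.
    At R: go right to T.
      At T: go left to G.
        At G: no left child.
        At G: go right to H.
          H is a leaf — visit H.
        Visit G.
      At T: go right to U.
        U is a leaf — visit U.
      Visit T.
    Visit R.
  Visit Q.
At E: go right to B.
  B is a leaf — visit B.
Visit E.
Full post-order sequence: D, C, F, X, H, G, U, T, R, Q, B, E.

5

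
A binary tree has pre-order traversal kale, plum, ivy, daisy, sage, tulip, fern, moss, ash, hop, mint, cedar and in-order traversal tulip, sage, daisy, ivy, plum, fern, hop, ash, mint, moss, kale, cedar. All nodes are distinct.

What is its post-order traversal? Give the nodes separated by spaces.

The first element of pre-order is the root; it splits in-order into left and right subtrees.
Root kale: left subtree has 10 nodes {tulip, sage, daisy, ivy, plum, fern, hop, ash, mint, moss}, right has 1 {cedar}.
  Root plum: left subtree has 4 nodes {tulip, sage, daisy, ivy}, right has 5 {fern, hop, ash, mint, moss}.
    Root ivy: left subtree has 3 nodes {tulip, sage, daisy}, right has 0 { }.
      Root daisy: left subtree has 2 nodes {tulip, sage}, right has 0 { }.
        Root sage: left subtree has 1 node {tulip}, right has 0 { }.
    Root fern: left subtree has 0 nodes { }, right has 4 {hop, ash, mint, moss}.
      Root moss: left subtree has 3 nodes {hop, ash, mint}, right has 0 { }.
        Root ash: left subtree has 1 node {hop}, right has 1 {mint}.

tulip sage daisy ivy hop mint ash moss fern plum cedar kale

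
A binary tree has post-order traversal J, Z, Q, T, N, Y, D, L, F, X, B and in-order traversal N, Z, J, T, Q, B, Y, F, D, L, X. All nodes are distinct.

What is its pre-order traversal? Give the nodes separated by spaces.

B N T Z J Q X F Y L D

The last element of post-order is the root; it splits in-order into left and right subtrees.
Root B: left subtree has 5 nodes {N, Z, J, T, Q}, right has 5 {Y, F, D, L, X}.
  Root N: left subtree has 0 nodes { }, right has 4 {Z, J, T, Q}.
    Root T: left subtree has 2 nodes {Z, J}, right has 1 {Q}.
      Root Z: left subtree has 0 nodes { }, right has 1 {J}.
  Root X: left subtree has 4 nodes {Y, F, D, L}, right has 0 { }.
    Root F: left subtree has 1 node {Y}, right has 2 {D, L}.
      Root L: left subtree has 1 node {D}, right has 0 { }.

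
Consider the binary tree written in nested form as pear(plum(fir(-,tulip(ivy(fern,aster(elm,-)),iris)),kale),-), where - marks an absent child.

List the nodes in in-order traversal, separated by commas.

fir, fern, ivy, elm, aster, tulip, iris, plum, kale, pear

In-order visits the left subtree, then the node, then the right subtree.
At pear: go left to plum.
  At plum: go left to fir.
    At fir: no left child.
    Visit fir.
    At fir: go right to tulip.
      At tulip: go left to ivy.
        At ivy: go left to fern.
          fern is a leaf — visit fern.
        Visit ivy.
        At ivy: go right to aster.
          At aster: go left to elm.
            elm is a leaf — visit elm.
          Visit aster.
          At aster: no right child.
      Visit tulip.
      At tulip: go right to iris.
        iris is a leaf — visit iris.
  Visit plum.
  At plum: go right to kale.
    kale is a leaf — visit kale.
Visit pear.
At pear: no right child.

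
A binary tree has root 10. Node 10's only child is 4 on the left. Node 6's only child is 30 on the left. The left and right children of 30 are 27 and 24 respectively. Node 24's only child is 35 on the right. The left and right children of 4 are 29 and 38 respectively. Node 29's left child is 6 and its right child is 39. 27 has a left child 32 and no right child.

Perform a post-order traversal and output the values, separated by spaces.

32 27 35 24 30 6 39 29 38 4 10

Post-order visits the left subtree, then the right subtree, then the node.
At 10: go left to 4.
  At 4: go left to 29.
    At 29: go left to 6.
      At 6: go left to 30.
        At 30: go left to 27.
          At 27: go left to 32.
            32 is a leaf — visit 32.
          At 27: no right child.
          Visit 27.
        At 30: go right to 24.
          At 24: no left child.
          At 24: go right to 35.
            35 is a leaf — visit 35.
          Visit 24.
        Visit 30.
      At 6: no right child.
      Visit 6.
    At 29: go right to 39.
      39 is a leaf — visit 39.
    Visit 29.
  At 4: go right to 38.
    38 is a leaf — visit 38.
  Visit 4.
At 10: no right child.
Visit 10.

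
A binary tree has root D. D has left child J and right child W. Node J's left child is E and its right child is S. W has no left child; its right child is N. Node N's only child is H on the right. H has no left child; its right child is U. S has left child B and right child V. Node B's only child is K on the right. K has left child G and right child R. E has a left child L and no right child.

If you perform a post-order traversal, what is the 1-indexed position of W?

Post-order visits the left subtree, then the right subtree, then the node.
At D: go left to J.
  At J: go left to E.
    At E: go left to L.
      L is a leaf — visit L.
    At E: no right child.
    Visit E.
  At J: go right to S.
    At S: go left to B.
      At B: no left child.
      At B: go right to K.
        At K: go left to G.
          G is a leaf — visit G.
        At K: go right to R.
          R is a leaf — visit R.
        Visit K.
      Visit B.
    At S: go right to V.
      V is a leaf — visit V.
    Visit S.
  Visit J.
At D: go right to W.
  At W: no left child.
  At W: go right to N.
    At N: no left child.
    At N: go right to H.
      At H: no left child.
      At H: go right to U.
        U is a leaf — visit U.
      Visit H.
    Visit N.
  Visit W.
Visit D.
Full post-order sequence: L, E, G, R, K, B, V, S, J, U, H, N, W, D.

13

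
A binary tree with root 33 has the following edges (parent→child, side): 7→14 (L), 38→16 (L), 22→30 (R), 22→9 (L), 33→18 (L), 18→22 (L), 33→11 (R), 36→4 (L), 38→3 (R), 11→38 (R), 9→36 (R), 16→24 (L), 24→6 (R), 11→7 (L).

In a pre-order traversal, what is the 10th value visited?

Pre-order visits the node, then its left subtree, then its right subtree.
Visit 33.
At 33: go left to 18.
  Visit 18.
  At 18: go left to 22.
    Visit 22.
    At 22: go left to 9.
      Visit 9.
      At 9: no left child.
      At 9: go right to 36.
        Visit 36.
        At 36: go left to 4.
          4 is a leaf — visit 4.
        At 36: no right child.
    At 22: go right to 30.
      30 is a leaf — visit 30.
  At 18: no right child.
At 33: go right to 11.
  Visit 11.
  At 11: go left to 7.
    Visit 7.
    At 7: go left to 14.
      14 is a leaf — visit 14.
    At 7: no right child.
  At 11: go right to 38.
    Visit 38.
    At 38: go left to 16.
      Visit 16.
      At 16: go left to 24.
        Visit 24.
        At 24: no left child.
        At 24: go right to 6.
          6 is a leaf — visit 6.
      At 16: no right child.
    At 38: go right to 3.
      3 is a leaf — visit 3.
Full pre-order sequence: 33, 18, 22, 9, 36, 4, 30, 11, 7, 14, 38, 16, 24, 6, 3.

14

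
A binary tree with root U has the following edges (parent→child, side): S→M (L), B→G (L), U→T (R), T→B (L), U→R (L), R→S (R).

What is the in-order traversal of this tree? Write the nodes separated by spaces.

In-order visits the left subtree, then the node, then the right subtree.
At U: go left to R.
  At R: no left child.
  Visit R.
  At R: go right to S.
    At S: go left to M.
      M is a leaf — visit M.
    Visit S.
    At S: no right child.
Visit U.
At U: go right to T.
  At T: go left to B.
    At B: go left to G.
      G is a leaf — visit G.
    Visit B.
    At B: no right child.
  Visit T.
  At T: no right child.

R M S U G B T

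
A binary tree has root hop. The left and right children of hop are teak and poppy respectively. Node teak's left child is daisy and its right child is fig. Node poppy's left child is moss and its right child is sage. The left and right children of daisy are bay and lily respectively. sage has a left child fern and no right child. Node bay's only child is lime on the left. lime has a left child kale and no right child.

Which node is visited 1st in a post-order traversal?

Post-order visits the left subtree, then the right subtree, then the node.
At hop: go left to teak.
  At teak: go left to daisy.
    At daisy: go left to bay.
      At bay: go left to lime.
        At lime: go left to kale.
          kale is a leaf — visit kale.
        At lime: no right child.
        Visit lime.
      At bay: no right child.
      Visit bay.
    At daisy: go right to lily.
      lily is a leaf — visit lily.
    Visit daisy.
  At teak: go right to fig.
    fig is a leaf — visit fig.
  Visit teak.
At hop: go right to poppy.
  At poppy: go left to moss.
    moss is a leaf — visit moss.
  At poppy: go right to sage.
    At sage: go left to fern.
      fern is a leaf — visit fern.
    At sage: no right child.
    Visit sage.
  Visit poppy.
Visit hop.
Full post-order sequence: kale, lime, bay, lily, daisy, fig, teak, moss, fern, sage, poppy, hop.

kale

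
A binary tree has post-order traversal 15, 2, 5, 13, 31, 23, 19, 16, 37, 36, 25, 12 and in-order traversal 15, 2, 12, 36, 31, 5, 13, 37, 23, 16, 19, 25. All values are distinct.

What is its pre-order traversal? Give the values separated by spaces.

The last element of post-order is the root; it splits in-order into left and right subtrees.
Root 12: left subtree has 2 nodes {15, 2}, right has 9 {36, 31, 5, 13, 37, 23, 16, 19, 25}.
  Root 2: left subtree has 1 node {15}, right has 0 { }.
  Root 25: left subtree has 8 nodes {36, 31, 5, 13, 37, 23, 16, 19}, right has 0 { }.
    Root 36: left subtree has 0 nodes { }, right has 7 {31, 5, 13, 37, 23, 16, 19}.
      Root 37: left subtree has 3 nodes {31, 5, 13}, right has 3 {23, 16, 19}.
        Root 31: left subtree has 0 nodes { }, right has 2 {5, 13}.
          Root 13: left subtree has 1 node {5}, right has 0 { }.
        Root 16: left subtree has 1 node {23}, right has 1 {19}.

12 2 15 25 36 37 31 13 5 16 23 19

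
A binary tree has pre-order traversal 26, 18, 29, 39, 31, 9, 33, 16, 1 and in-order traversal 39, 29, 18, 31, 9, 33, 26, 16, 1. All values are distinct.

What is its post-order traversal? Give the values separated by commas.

The first element of pre-order is the root; it splits in-order into left and right subtrees.
Root 26: left subtree has 6 nodes {39, 29, 18, 31, 9, 33}, right has 2 {16, 1}.
  Root 18: left subtree has 2 nodes {39, 29}, right has 3 {31, 9, 33}.
    Root 29: left subtree has 1 node {39}, right has 0 { }.
    Root 31: left subtree has 0 nodes { }, right has 2 {9, 33}.
      Root 9: left subtree has 0 nodes { }, right has 1 {33}.
  Root 16: left subtree has 0 nodes { }, right has 1 {1}.

39, 29, 33, 9, 31, 18, 1, 16, 26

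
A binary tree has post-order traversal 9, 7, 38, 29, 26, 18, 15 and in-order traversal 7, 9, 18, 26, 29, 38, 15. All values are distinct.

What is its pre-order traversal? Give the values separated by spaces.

The last element of post-order is the root; it splits in-order into left and right subtrees.
Root 15: left subtree has 6 nodes {7, 9, 18, 26, 29, 38}, right has 0 { }.
  Root 18: left subtree has 2 nodes {7, 9}, right has 3 {26, 29, 38}.
    Root 7: left subtree has 0 nodes { }, right has 1 {9}.
    Root 26: left subtree has 0 nodes { }, right has 2 {29, 38}.
      Root 29: left subtree has 0 nodes { }, right has 1 {38}.

15 18 7 9 26 29 38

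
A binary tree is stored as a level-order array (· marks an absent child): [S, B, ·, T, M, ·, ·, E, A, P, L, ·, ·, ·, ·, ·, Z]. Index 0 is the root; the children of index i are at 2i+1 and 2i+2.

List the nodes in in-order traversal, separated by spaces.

E Z T A B P M L S

In-order visits the left subtree, then the node, then the right subtree.
At S: go left to B.
  At B: go left to T.
    At T: go left to E.
      At E: no left child.
      Visit E.
      At E: go right to Z.
        Z is a leaf — visit Z.
    Visit T.
    At T: go right to A.
      A is a leaf — visit A.
  Visit B.
  At B: go right to M.
    At M: go left to P.
      P is a leaf — visit P.
    Visit M.
    At M: go right to L.
      L is a leaf — visit L.
Visit S.
At S: no right child.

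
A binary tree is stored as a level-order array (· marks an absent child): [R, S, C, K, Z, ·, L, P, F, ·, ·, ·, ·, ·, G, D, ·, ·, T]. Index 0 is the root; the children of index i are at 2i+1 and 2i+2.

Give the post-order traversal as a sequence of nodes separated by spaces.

D P T F K Z S G L C R

Post-order visits the left subtree, then the right subtree, then the node.
At R: go left to S.
  At S: go left to K.
    At K: go left to P.
      At P: go left to D.
        D is a leaf — visit D.
      At P: no right child.
      Visit P.
    At K: go right to F.
      At F: no left child.
      At F: go right to T.
        T is a leaf — visit T.
      Visit F.
    Visit K.
  At S: go right to Z.
    Z is a leaf — visit Z.
  Visit S.
At R: go right to C.
  At C: no left child.
  At C: go right to L.
    At L: no left child.
    At L: go right to G.
      G is a leaf — visit G.
    Visit L.
  Visit C.
Visit R.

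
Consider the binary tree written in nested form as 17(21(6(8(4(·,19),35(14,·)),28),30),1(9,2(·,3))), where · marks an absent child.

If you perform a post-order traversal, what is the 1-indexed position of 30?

8

Post-order visits the left subtree, then the right subtree, then the node.
At 17: go left to 21.
  At 21: go left to 6.
    At 6: go left to 8.
      At 8: go left to 4.
        At 4: no left child.
        At 4: go right to 19.
          19 is a leaf — visit 19.
        Visit 4.
      At 8: go right to 35.
        At 35: go left to 14.
          14 is a leaf — visit 14.
        At 35: no right child.
        Visit 35.
      Visit 8.
    At 6: go right to 28.
      28 is a leaf — visit 28.
    Visit 6.
  At 21: go right to 30.
    30 is a leaf — visit 30.
  Visit 21.
At 17: go right to 1.
  At 1: go left to 9.
    9 is a leaf — visit 9.
  At 1: go right to 2.
    At 2: no left child.
    At 2: go right to 3.
      3 is a leaf — visit 3.
    Visit 2.
  Visit 1.
Visit 17.
Full post-order sequence: 19, 4, 14, 35, 8, 28, 6, 30, 21, 9, 3, 2, 1, 17.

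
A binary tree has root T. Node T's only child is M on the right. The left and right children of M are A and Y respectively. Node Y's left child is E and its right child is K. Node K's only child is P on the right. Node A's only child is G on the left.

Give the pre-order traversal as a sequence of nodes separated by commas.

T, M, A, G, Y, E, K, P

Pre-order visits the node, then its left subtree, then its right subtree.
Visit T.
At T: no left child.
At T: go right to M.
  Visit M.
  At M: go left to A.
    Visit A.
    At A: go left to G.
      G is a leaf — visit G.
    At A: no right child.
  At M: go right to Y.
    Visit Y.
    At Y: go left to E.
      E is a leaf — visit E.
    At Y: go right to K.
      Visit K.
      At K: no left child.
      At K: go right to P.
        P is a leaf — visit P.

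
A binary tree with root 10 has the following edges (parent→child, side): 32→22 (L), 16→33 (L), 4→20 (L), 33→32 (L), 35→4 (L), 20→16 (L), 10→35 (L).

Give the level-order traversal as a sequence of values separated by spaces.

10 35 4 20 16 33 32 22

Level-order visits nodes level by level from the root, left to right within each level.
Level 0: 10
Level 1: 35
Level 2: 4
Level 3: 20
Level 4: 16
Level 5: 33
Level 6: 32
Level 7: 22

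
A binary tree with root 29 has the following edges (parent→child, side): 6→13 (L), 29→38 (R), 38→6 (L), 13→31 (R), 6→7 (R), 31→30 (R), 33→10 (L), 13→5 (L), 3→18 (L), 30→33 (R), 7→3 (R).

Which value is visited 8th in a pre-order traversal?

33

Pre-order visits the node, then its left subtree, then its right subtree.
Visit 29.
At 29: no left child.
At 29: go right to 38.
  Visit 38.
  At 38: go left to 6.
    Visit 6.
    At 6: go left to 13.
      Visit 13.
      At 13: go left to 5.
        5 is a leaf — visit 5.
      At 13: go right to 31.
        Visit 31.
        At 31: no left child.
        At 31: go right to 30.
          Visit 30.
          At 30: no left child.
          At 30: go right to 33.
            Visit 33.
            At 33: go left to 10.
              10 is a leaf — visit 10.
            At 33: no right child.
    At 6: go right to 7.
      Visit 7.
      At 7: no left child.
      At 7: go right to 3.
        Visit 3.
        At 3: go left to 18.
          18 is a leaf — visit 18.
        At 3: no right child.
  At 38: no right child.
Full pre-order sequence: 29, 38, 6, 13, 5, 31, 30, 33, 10, 7, 3, 18.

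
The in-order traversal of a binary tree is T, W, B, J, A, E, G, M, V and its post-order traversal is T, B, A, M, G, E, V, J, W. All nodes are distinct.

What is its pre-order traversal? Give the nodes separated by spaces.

W T J B V E A G M

The last element of post-order is the root; it splits in-order into left and right subtrees.
Root W: left subtree has 1 node {T}, right has 7 {B, J, A, E, G, M, V}.
  Root J: left subtree has 1 node {B}, right has 5 {A, E, G, M, V}.
    Root V: left subtree has 4 nodes {A, E, G, M}, right has 0 { }.
      Root E: left subtree has 1 node {A}, right has 2 {G, M}.
        Root G: left subtree has 0 nodes { }, right has 1 {M}.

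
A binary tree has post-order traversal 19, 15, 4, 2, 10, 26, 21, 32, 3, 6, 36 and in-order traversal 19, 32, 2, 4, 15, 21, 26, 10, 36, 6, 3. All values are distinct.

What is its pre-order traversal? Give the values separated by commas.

The last element of post-order is the root; it splits in-order into left and right subtrees.
Root 36: left subtree has 8 nodes {19, 32, 2, 4, 15, 21, 26, 10}, right has 2 {6, 3}.
  Root 32: left subtree has 1 node {19}, right has 6 {2, 4, 15, 21, 26, 10}.
    Root 21: left subtree has 3 nodes {2, 4, 15}, right has 2 {26, 10}.
      Root 2: left subtree has 0 nodes { }, right has 2 {4, 15}.
        Root 4: left subtree has 0 nodes { }, right has 1 {15}.
      Root 26: left subtree has 0 nodes { }, right has 1 {10}.
  Root 6: left subtree has 0 nodes { }, right has 1 {3}.

36, 32, 19, 21, 2, 4, 15, 26, 10, 6, 3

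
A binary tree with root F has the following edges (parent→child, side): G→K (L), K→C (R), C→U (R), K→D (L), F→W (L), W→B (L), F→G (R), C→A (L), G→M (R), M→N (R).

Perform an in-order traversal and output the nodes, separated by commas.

B, W, F, D, K, A, C, U, G, M, N

In-order visits the left subtree, then the node, then the right subtree.
At F: go left to W.
  At W: go left to B.
    B is a leaf — visit B.
  Visit W.
  At W: no right child.
Visit F.
At F: go right to G.
  At G: go left to K.
    At K: go left to D.
      D is a leaf — visit D.
    Visit K.
    At K: go right to C.
      At C: go left to A.
        A is a leaf — visit A.
      Visit C.
      At C: go right to U.
        U is a leaf — visit U.
  Visit G.
  At G: go right to M.
    At M: no left child.
    Visit M.
    At M: go right to N.
      N is a leaf — visit N.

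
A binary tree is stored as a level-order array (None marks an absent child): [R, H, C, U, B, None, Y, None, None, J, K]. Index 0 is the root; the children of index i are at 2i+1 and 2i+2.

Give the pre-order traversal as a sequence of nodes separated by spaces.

R H U B J K C Y

Pre-order visits the node, then its left subtree, then its right subtree.
Visit R.
At R: go left to H.
  Visit H.
  At H: go left to U.
    U is a leaf — visit U.
  At H: go right to B.
    Visit B.
    At B: go left to J.
      J is a leaf — visit J.
    At B: go right to K.
      K is a leaf — visit K.
At R: go right to C.
  Visit C.
  At C: no left child.
  At C: go right to Y.
    Y is a leaf — visit Y.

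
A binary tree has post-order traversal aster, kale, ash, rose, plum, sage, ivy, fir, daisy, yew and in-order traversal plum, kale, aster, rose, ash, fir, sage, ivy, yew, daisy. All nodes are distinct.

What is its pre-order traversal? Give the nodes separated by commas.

yew, fir, plum, rose, kale, aster, ash, ivy, sage, daisy

The last element of post-order is the root; it splits in-order into left and right subtrees.
Root yew: left subtree has 8 nodes {plum, kale, aster, rose, ash, fir, sage, ivy}, right has 1 {daisy}.
  Root fir: left subtree has 5 nodes {plum, kale, aster, rose, ash}, right has 2 {sage, ivy}.
    Root plum: left subtree has 0 nodes { }, right has 4 {kale, aster, rose, ash}.
      Root rose: left subtree has 2 nodes {kale, aster}, right has 1 {ash}.
        Root kale: left subtree has 0 nodes { }, right has 1 {aster}.
    Root ivy: left subtree has 1 node {sage}, right has 0 { }.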